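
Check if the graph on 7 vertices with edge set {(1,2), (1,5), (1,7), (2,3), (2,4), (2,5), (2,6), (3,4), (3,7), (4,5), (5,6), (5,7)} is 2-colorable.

Step 1: Attempt 2-coloring using BFS:
  Start at vertex 1, assign color 0
  Color vertex 2 with color 1 (neighbor of 1)
  Color vertex 5 with color 1 (neighbor of 1)
  Color vertex 7 with color 1 (neighbor of 1)
  Color vertex 3 with color 0 (neighbor of 2)
  Color vertex 4 with color 0 (neighbor of 2)

Step 2: Conflict found! Vertices 2 and 5 are adjacent but have the same color.
This means the graph contains an odd cycle.

The graph is NOT bipartite.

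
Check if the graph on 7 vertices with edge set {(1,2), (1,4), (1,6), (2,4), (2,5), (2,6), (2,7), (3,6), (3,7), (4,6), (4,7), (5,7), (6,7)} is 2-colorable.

Step 1: Attempt 2-coloring using BFS:
  Start at vertex 1, assign color 0
  Color vertex 2 with color 1 (neighbor of 1)
  Color vertex 4 with color 1 (neighbor of 1)
  Color vertex 6 with color 1 (neighbor of 1)

Step 2: Conflict found! Vertices 2 and 4 are adjacent but have the same color.
This means the graph contains an odd cycle.

The graph is NOT bipartite.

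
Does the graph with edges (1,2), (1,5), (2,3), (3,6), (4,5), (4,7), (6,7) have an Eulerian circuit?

Step 1: Find the degree of each vertex:
  deg(1) = 2
  deg(2) = 2
  deg(3) = 2
  deg(4) = 2
  deg(5) = 2
  deg(6) = 2
  deg(7) = 2

Step 2: Count vertices with odd degree:
  All vertices have even degree (0 odd-degree vertices)

Step 3: Apply Euler's theorem:
  - Eulerian circuit exists iff graph is connected and all vertices have even degree
  - Eulerian path exists iff graph is connected and has 0 or 2 odd-degree vertices

Graph is connected with 0 odd-degree vertices.
Both Eulerian circuit and Eulerian path exist.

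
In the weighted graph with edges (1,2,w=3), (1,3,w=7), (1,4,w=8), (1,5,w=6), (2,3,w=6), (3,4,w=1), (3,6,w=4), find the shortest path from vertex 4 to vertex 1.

Step 1: Build adjacency list with weights:
  1: 2(w=3), 3(w=7), 4(w=8), 5(w=6)
  2: 1(w=3), 3(w=6)
  3: 1(w=7), 2(w=6), 4(w=1), 6(w=4)
  4: 1(w=8), 3(w=1)
  5: 1(w=6)
  6: 3(w=4)

Step 2: Apply Dijkstra's algorithm from vertex 4:
  Visit vertex 4 (distance=0)
    Update dist[1] = 8
    Update dist[3] = 1
  Visit vertex 3 (distance=1)
    Update dist[2] = 7
    Update dist[6] = 5
  Visit vertex 6 (distance=5)
  Visit vertex 2 (distance=7)
  Visit vertex 1 (distance=8)
    Update dist[5] = 14

Step 3: Shortest path: 4 -> 1
Total weight: 8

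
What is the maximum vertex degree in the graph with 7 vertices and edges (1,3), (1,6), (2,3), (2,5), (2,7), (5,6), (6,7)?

Step 1: Count edges incident to each vertex:
  deg(1) = 2 (neighbors: 3, 6)
  deg(2) = 3 (neighbors: 3, 5, 7)
  deg(3) = 2 (neighbors: 1, 2)
  deg(4) = 0 (neighbors: none)
  deg(5) = 2 (neighbors: 2, 6)
  deg(6) = 3 (neighbors: 1, 5, 7)
  deg(7) = 2 (neighbors: 2, 6)

Step 2: Find maximum:
  max(2, 3, 2, 0, 2, 3, 2) = 3 (vertex 2)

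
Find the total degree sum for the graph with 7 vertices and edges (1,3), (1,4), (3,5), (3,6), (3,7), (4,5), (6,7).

Step 1: Count edges incident to each vertex:
  deg(1) = 2 (neighbors: 3, 4)
  deg(2) = 0 (neighbors: none)
  deg(3) = 4 (neighbors: 1, 5, 6, 7)
  deg(4) = 2 (neighbors: 1, 5)
  deg(5) = 2 (neighbors: 3, 4)
  deg(6) = 2 (neighbors: 3, 7)
  deg(7) = 2 (neighbors: 3, 6)

Step 2: Sum all degrees:
  2 + 0 + 4 + 2 + 2 + 2 + 2 = 14

Verification: sum of degrees = 2 * |E| = 2 * 7 = 14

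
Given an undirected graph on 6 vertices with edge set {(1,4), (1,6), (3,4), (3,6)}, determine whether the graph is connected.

Step 1: Build adjacency list from edges:
  1: 4, 6
  2: (none)
  3: 4, 6
  4: 1, 3
  5: (none)
  6: 1, 3

Step 2: Run BFS/DFS from vertex 1:
  Visited: {1, 4, 6, 3}
  Reached 4 of 6 vertices

Step 3: Only 4 of 6 vertices reached. Graph is disconnected.
Connected components: {1, 3, 4, 6}, {2}, {5}
Answer: No, the graph is not connected (3 components).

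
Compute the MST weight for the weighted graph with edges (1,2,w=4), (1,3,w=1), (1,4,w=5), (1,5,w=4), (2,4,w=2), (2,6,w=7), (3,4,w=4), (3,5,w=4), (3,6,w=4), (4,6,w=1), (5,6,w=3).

Apply Kruskal's algorithm (sort edges by weight, add if no cycle):

Sorted edges by weight:
  (1,3) w=1
  (4,6) w=1
  (2,4) w=2
  (5,6) w=3
  (1,5) w=4
  (1,2) w=4
  (3,6) w=4
  (3,5) w=4
  (3,4) w=4
  (1,4) w=5
  (2,6) w=7

Add edge (1,3) w=1 -- no cycle. Running total: 1
Add edge (4,6) w=1 -- no cycle. Running total: 2
Add edge (2,4) w=2 -- no cycle. Running total: 4
Add edge (5,6) w=3 -- no cycle. Running total: 7
Add edge (1,5) w=4 -- no cycle. Running total: 11

MST edges: (1,3,w=1), (4,6,w=1), (2,4,w=2), (5,6,w=3), (1,5,w=4)
Total MST weight: 1 + 1 + 2 + 3 + 4 = 11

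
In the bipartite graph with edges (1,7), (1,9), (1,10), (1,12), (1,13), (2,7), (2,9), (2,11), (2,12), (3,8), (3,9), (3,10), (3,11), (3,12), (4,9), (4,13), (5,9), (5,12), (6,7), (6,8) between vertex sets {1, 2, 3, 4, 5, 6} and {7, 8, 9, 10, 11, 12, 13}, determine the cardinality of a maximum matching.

Step 1: List the neighbors of each left vertex:
  1: 7, 9, 10, 12, 13
  2: 7, 9, 11, 12
  3: 8, 9, 10, 11, 12
  4: 9, 13
  5: 9, 12
  6: 7, 8

Step 2: Greedily match left vertices, then look for augmenting paths:
  Match 1 -- 10
  Match 2 -- 9
  Match 3 -- 8
  Match 4 -- 13
  Match 5 -- 12
  Match 6 -- 7
  No augmenting path remains.

Step 3: Verify this is maximum:
  Matching size 6 = min(|L|, |R|) = min(6, 7), which is an upper bound, so this matching is maximum.

Maximum matching: {(1,10), (2,9), (3,8), (4,13), (5,12), (6,7)}
Size: 6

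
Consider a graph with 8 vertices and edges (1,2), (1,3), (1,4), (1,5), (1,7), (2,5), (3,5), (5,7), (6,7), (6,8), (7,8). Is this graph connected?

Step 1: Build adjacency list from edges:
  1: 2, 3, 4, 5, 7
  2: 1, 5
  3: 1, 5
  4: 1
  5: 1, 2, 3, 7
  6: 7, 8
  7: 1, 5, 6, 8
  8: 6, 7

Step 2: Run BFS/DFS from vertex 1:
  Visited: {1, 2, 3, 4, 5, 7, 6, 8}
  Reached 8 of 8 vertices

Step 3: All 8 vertices reached from vertex 1, so the graph is connected.
Answer: Yes, the graph is connected.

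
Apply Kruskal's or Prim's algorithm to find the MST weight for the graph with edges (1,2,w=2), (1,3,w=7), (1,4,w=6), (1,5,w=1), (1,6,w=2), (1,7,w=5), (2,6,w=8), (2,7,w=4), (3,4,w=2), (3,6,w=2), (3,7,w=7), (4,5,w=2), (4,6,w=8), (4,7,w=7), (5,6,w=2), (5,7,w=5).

Apply Kruskal's algorithm (sort edges by weight, add if no cycle):

Sorted edges by weight:
  (1,5) w=1
  (1,6) w=2
  (1,2) w=2
  (3,4) w=2
  (3,6) w=2
  (4,5) w=2
  (5,6) w=2
  (2,7) w=4
  (1,7) w=5
  (5,7) w=5
  (1,4) w=6
  (1,3) w=7
  (3,7) w=7
  (4,7) w=7
  (2,6) w=8
  (4,6) w=8

Add edge (1,5) w=1 -- no cycle. Running total: 1
Add edge (1,6) w=2 -- no cycle. Running total: 3
Add edge (1,2) w=2 -- no cycle. Running total: 5
Add edge (3,4) w=2 -- no cycle. Running total: 7
Add edge (3,6) w=2 -- no cycle. Running total: 9
Skip edge (4,5) w=2 -- would create cycle
Skip edge (5,6) w=2 -- would create cycle
Add edge (2,7) w=4 -- no cycle. Running total: 13

MST edges: (1,5,w=1), (1,6,w=2), (1,2,w=2), (3,4,w=2), (3,6,w=2), (2,7,w=4)
Total MST weight: 1 + 2 + 2 + 2 + 2 + 4 = 13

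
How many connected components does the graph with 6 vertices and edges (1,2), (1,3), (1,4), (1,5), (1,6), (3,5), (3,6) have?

Step 1: Build adjacency list from edges:
  1: 2, 3, 4, 5, 6
  2: 1
  3: 1, 5, 6
  4: 1
  5: 1, 3
  6: 1, 3

Step 2: Run BFS/DFS from vertex 1:
  Visited: {1, 2, 3, 4, 5, 6}
  Reached 6 of 6 vertices

Step 3: All 6 vertices reached from vertex 1, so the graph is connected.
Number of connected components: 1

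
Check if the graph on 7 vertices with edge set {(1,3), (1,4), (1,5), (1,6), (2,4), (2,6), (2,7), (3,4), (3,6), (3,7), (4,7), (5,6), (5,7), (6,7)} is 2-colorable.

Step 1: Attempt 2-coloring using BFS:
  Start at vertex 1, assign color 0
  Color vertex 3 with color 1 (neighbor of 1)
  Color vertex 4 with color 1 (neighbor of 1)
  Color vertex 5 with color 1 (neighbor of 1)
  Color vertex 6 with color 1 (neighbor of 1)

Step 2: Conflict found! Vertices 3 and 4 are adjacent but have the same color.
This means the graph contains an odd cycle.

The graph is NOT bipartite.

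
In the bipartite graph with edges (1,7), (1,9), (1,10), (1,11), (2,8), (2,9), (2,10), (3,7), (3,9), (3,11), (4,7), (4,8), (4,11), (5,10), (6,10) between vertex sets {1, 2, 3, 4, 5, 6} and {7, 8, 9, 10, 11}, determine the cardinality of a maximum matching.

Step 1: List the neighbors of each left vertex:
  1: 7, 9, 10, 11
  2: 8, 9, 10
  3: 7, 9, 11
  4: 7, 8, 11
  5: 10
  6: 10

Step 2: Greedily match left vertices, then look for augmenting paths:
  Match 1 -- 7
  Match 2 -- 8
  Match 3 -- 9
  Match 4 -- 11
  Match 5 -- 10
  No augmenting path remains.

Step 3: Verify this is maximum:
  Matching size 5 = min(|L|, |R|) = min(6, 5), which is an upper bound, so this matching is maximum.

Maximum matching: {(1,7), (2,8), (3,9), (4,11), (5,10)}
Size: 5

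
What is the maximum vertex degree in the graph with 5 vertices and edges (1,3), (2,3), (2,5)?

Step 1: Count edges incident to each vertex:
  deg(1) = 1 (neighbors: 3)
  deg(2) = 2 (neighbors: 3, 5)
  deg(3) = 2 (neighbors: 1, 2)
  deg(4) = 0 (neighbors: none)
  deg(5) = 1 (neighbors: 2)

Step 2: Find maximum:
  max(1, 2, 2, 0, 1) = 2 (vertex 2)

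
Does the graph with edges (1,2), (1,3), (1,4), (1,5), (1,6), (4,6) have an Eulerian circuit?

Step 1: Find the degree of each vertex:
  deg(1) = 5
  deg(2) = 1
  deg(3) = 1
  deg(4) = 2
  deg(5) = 1
  deg(6) = 2

Step 2: Count vertices with odd degree:
  Odd-degree vertices: 1, 2, 3, 5 (4 total)

Step 3: Apply Euler's theorem:
  - Eulerian circuit exists iff graph is connected and all vertices have even degree
  - Eulerian path exists iff graph is connected and has 0 or 2 odd-degree vertices

Graph has 4 odd-degree vertices (need 0 or 2).
Neither Eulerian path nor Eulerian circuit exists.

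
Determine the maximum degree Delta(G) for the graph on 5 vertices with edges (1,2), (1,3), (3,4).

Step 1: Count edges incident to each vertex:
  deg(1) = 2 (neighbors: 2, 3)
  deg(2) = 1 (neighbors: 1)
  deg(3) = 2 (neighbors: 1, 4)
  deg(4) = 1 (neighbors: 3)
  deg(5) = 0 (neighbors: none)

Step 2: Find maximum:
  max(2, 1, 2, 1, 0) = 2 (vertex 1)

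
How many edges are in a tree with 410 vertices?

A tree on n vertices always has exactly n - 1 edges.
For n = 410: edges = 410 - 1 = 409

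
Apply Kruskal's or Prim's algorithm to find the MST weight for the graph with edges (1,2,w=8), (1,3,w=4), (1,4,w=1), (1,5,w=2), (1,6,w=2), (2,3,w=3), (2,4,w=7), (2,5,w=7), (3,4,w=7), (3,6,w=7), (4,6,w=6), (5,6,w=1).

Apply Kruskal's algorithm (sort edges by weight, add if no cycle):

Sorted edges by weight:
  (1,4) w=1
  (5,6) w=1
  (1,6) w=2
  (1,5) w=2
  (2,3) w=3
  (1,3) w=4
  (4,6) w=6
  (2,4) w=7
  (2,5) w=7
  (3,4) w=7
  (3,6) w=7
  (1,2) w=8

Add edge (1,4) w=1 -- no cycle. Running total: 1
Add edge (5,6) w=1 -- no cycle. Running total: 2
Add edge (1,6) w=2 -- no cycle. Running total: 4
Skip edge (1,5) w=2 -- would create cycle
Add edge (2,3) w=3 -- no cycle. Running total: 7
Add edge (1,3) w=4 -- no cycle. Running total: 11

MST edges: (1,4,w=1), (5,6,w=1), (1,6,w=2), (2,3,w=3), (1,3,w=4)
Total MST weight: 1 + 1 + 2 + 3 + 4 = 11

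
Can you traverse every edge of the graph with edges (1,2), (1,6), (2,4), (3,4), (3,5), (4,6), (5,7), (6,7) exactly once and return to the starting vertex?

Step 1: Find the degree of each vertex:
  deg(1) = 2
  deg(2) = 2
  deg(3) = 2
  deg(4) = 3
  deg(5) = 2
  deg(6) = 3
  deg(7) = 2

Step 2: Count vertices with odd degree:
  Odd-degree vertices: 4, 6 (2 total)

Step 3: Apply Euler's theorem:
  - Eulerian circuit exists iff graph is connected and all vertices have even degree
  - Eulerian path exists iff graph is connected and has 0 or 2 odd-degree vertices

Graph is connected with exactly 2 odd-degree vertices (4, 6).
Eulerian path exists (starting and ending at the odd-degree vertices), but no Eulerian circuit.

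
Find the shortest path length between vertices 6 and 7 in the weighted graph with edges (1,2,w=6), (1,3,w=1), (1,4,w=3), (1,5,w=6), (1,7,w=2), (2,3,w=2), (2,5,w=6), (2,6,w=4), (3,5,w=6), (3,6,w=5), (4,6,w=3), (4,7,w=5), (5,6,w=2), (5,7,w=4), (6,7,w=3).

Step 1: Build adjacency list with weights:
  1: 2(w=6), 3(w=1), 4(w=3), 5(w=6), 7(w=2)
  2: 1(w=6), 3(w=2), 5(w=6), 6(w=4)
  3: 1(w=1), 2(w=2), 5(w=6), 6(w=5)
  4: 1(w=3), 6(w=3), 7(w=5)
  5: 1(w=6), 2(w=6), 3(w=6), 6(w=2), 7(w=4)
  6: 2(w=4), 3(w=5), 4(w=3), 5(w=2), 7(w=3)
  7: 1(w=2), 4(w=5), 5(w=4), 6(w=3)

Step 2: Apply Dijkstra's algorithm from vertex 6:
  Visit vertex 6 (distance=0)
    Update dist[2] = 4
    Update dist[3] = 5
    Update dist[4] = 3
    Update dist[5] = 2
    Update dist[7] = 3
  Visit vertex 5 (distance=2)
    Update dist[1] = 8
  Visit vertex 4 (distance=3)
    Update dist[1] = 6
  Visit vertex 7 (distance=3)
    Update dist[1] = 5

Step 3: Shortest path: 6 -> 7
Total weight: 3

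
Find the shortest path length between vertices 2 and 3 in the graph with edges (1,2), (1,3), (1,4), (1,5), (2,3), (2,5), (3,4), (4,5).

Step 1: Build adjacency list:
  1: 2, 3, 4, 5
  2: 1, 3, 5
  3: 1, 2, 4
  4: 1, 3, 5
  5: 1, 2, 4

Step 2: BFS from vertex 2 to find shortest path to 3:
  vertex 1 reached at distance 1
  vertex 3 reached at distance 1

Step 3: Shortest path: 2 -> 3
Path length: 1 edge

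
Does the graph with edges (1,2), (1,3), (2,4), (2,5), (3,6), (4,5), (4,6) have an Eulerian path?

Step 1: Find the degree of each vertex:
  deg(1) = 2
  deg(2) = 3
  deg(3) = 2
  deg(4) = 3
  deg(5) = 2
  deg(6) = 2

Step 2: Count vertices with odd degree:
  Odd-degree vertices: 2, 4 (2 total)

Step 3: Apply Euler's theorem:
  - Eulerian circuit exists iff graph is connected and all vertices have even degree
  - Eulerian path exists iff graph is connected and has 0 or 2 odd-degree vertices

Graph is connected with exactly 2 odd-degree vertices (2, 4).
Eulerian path exists (starting and ending at the odd-degree vertices), but no Eulerian circuit.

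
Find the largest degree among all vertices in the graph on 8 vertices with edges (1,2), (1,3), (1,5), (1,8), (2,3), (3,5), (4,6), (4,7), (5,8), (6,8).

Step 1: Count edges incident to each vertex:
  deg(1) = 4 (neighbors: 2, 3, 5, 8)
  deg(2) = 2 (neighbors: 1, 3)
  deg(3) = 3 (neighbors: 1, 2, 5)
  deg(4) = 2 (neighbors: 6, 7)
  deg(5) = 3 (neighbors: 1, 3, 8)
  deg(6) = 2 (neighbors: 4, 8)
  deg(7) = 1 (neighbors: 4)
  deg(8) = 3 (neighbors: 1, 5, 6)

Step 2: Find maximum:
  max(4, 2, 3, 2, 3, 2, 1, 3) = 4 (vertex 1)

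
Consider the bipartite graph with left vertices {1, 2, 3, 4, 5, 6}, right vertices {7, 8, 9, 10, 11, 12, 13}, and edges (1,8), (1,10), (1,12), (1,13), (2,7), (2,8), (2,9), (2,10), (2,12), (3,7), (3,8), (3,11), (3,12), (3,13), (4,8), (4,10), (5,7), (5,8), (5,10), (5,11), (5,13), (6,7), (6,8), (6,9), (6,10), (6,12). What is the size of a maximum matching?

Step 1: List the neighbors of each left vertex:
  1: 8, 10, 12, 13
  2: 7, 8, 9, 10, 12
  3: 7, 8, 11, 12, 13
  4: 8, 10
  5: 7, 8, 10, 11, 13
  6: 7, 8, 9, 10, 12

Step 2: Greedily match left vertices, then look for augmenting paths:
  Match 1 -- 8
  Match 2 -- 7
  Match 3 -- 11
  Match 4 -- 10
  Match 5 -- 13
  Match 6 -- 9
  No augmenting path remains.

Step 3: Verify this is maximum:
  Matching size 6 = min(|L|, |R|) = min(6, 7), which is an upper bound, so this matching is maximum.

Maximum matching: {(1,8), (2,7), (3,11), (4,10), (5,13), (6,9)}
Size: 6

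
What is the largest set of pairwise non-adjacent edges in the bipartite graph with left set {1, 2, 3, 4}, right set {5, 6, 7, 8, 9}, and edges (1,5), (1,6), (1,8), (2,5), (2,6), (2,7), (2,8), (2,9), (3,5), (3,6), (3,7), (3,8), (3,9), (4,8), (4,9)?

Step 1: List the neighbors of each left vertex:
  1: 5, 6, 8
  2: 5, 6, 7, 8, 9
  3: 5, 6, 7, 8, 9
  4: 8, 9

Step 2: Greedily match left vertices, then look for augmenting paths:
  Match 1 -- 5
  Match 2 -- 6
  Match 3 -- 7
  Match 4 -- 8
  No augmenting path remains.

Step 3: Verify this is maximum:
  Matching size 4 = min(|L|, |R|) = min(4, 5), which is an upper bound, so this matching is maximum.

Maximum matching: {(1,5), (2,6), (3,7), (4,8)}
Size: 4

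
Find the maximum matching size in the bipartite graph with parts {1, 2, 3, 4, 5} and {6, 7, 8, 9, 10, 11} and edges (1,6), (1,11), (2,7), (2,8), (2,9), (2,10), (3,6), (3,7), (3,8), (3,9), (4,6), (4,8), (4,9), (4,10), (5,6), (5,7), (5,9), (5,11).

Step 1: List the neighbors of each left vertex:
  1: 6, 11
  2: 7, 8, 9, 10
  3: 6, 7, 8, 9
  4: 6, 8, 9, 10
  5: 6, 7, 9, 11

Step 2: Greedily match left vertices, then look for augmenting paths:
  Match 1 -- 6
  Match 2 -- 7
  Match 3 -- 8
  Match 4 -- 9
  Match 5 -- 11
  No augmenting path remains.

Step 3: Verify this is maximum:
  Matching size 5 = min(|L|, |R|) = min(5, 6), which is an upper bound, so this matching is maximum.

Maximum matching: {(1,6), (2,7), (3,8), (4,9), (5,11)}
Size: 5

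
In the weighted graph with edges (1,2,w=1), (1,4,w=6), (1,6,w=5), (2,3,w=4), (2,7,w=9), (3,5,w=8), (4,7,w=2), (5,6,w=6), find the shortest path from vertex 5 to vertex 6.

Step 1: Build adjacency list with weights:
  1: 2(w=1), 4(w=6), 6(w=5)
  2: 1(w=1), 3(w=4), 7(w=9)
  3: 2(w=4), 5(w=8)
  4: 1(w=6), 7(w=2)
  5: 3(w=8), 6(w=6)
  6: 1(w=5), 5(w=6)
  7: 2(w=9), 4(w=2)

Step 2: Apply Dijkstra's algorithm from vertex 5:
  Visit vertex 5 (distance=0)
    Update dist[3] = 8
    Update dist[6] = 6
  Visit vertex 6 (distance=6)
    Update dist[1] = 11

Step 3: Shortest path: 5 -> 6
Total weight: 6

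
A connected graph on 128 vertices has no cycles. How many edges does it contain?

A tree on n vertices always has exactly n - 1 edges.
For n = 128: edges = 128 - 1 = 127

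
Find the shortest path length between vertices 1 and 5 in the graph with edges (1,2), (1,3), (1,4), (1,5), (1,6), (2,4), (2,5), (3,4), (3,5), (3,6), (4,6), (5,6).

Step 1: Build adjacency list:
  1: 2, 3, 4, 5, 6
  2: 1, 4, 5
  3: 1, 4, 5, 6
  4: 1, 2, 3, 6
  5: 1, 2, 3, 6
  6: 1, 3, 4, 5

Step 2: BFS from vertex 1 to find shortest path to 5:
  vertex 2 reached at distance 1
  vertex 3 reached at distance 1
  vertex 4 reached at distance 1
  vertex 5 reached at distance 1

Step 3: Shortest path: 1 -> 5
Path length: 1 edge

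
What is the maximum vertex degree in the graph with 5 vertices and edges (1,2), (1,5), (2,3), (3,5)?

Step 1: Count edges incident to each vertex:
  deg(1) = 2 (neighbors: 2, 5)
  deg(2) = 2 (neighbors: 1, 3)
  deg(3) = 2 (neighbors: 2, 5)
  deg(4) = 0 (neighbors: none)
  deg(5) = 2 (neighbors: 1, 3)

Step 2: Find maximum:
  max(2, 2, 2, 0, 2) = 2 (vertex 1)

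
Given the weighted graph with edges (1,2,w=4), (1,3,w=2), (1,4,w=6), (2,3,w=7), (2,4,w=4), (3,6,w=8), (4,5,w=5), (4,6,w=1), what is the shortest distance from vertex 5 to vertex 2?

Step 1: Build adjacency list with weights:
  1: 2(w=4), 3(w=2), 4(w=6)
  2: 1(w=4), 3(w=7), 4(w=4)
  3: 1(w=2), 2(w=7), 6(w=8)
  4: 1(w=6), 2(w=4), 5(w=5), 6(w=1)
  5: 4(w=5)
  6: 3(w=8), 4(w=1)

Step 2: Apply Dijkstra's algorithm from vertex 5:
  Visit vertex 5 (distance=0)
    Update dist[4] = 5
  Visit vertex 4 (distance=5)
    Update dist[1] = 11
    Update dist[2] = 9
    Update dist[6] = 6
  Visit vertex 6 (distance=6)
    Update dist[3] = 14
  Visit vertex 2 (distance=9)

Step 3: Shortest path: 5 -> 4 -> 2
Total weight: 5 + 4 = 9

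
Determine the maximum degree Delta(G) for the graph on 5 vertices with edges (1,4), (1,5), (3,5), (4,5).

Step 1: Count edges incident to each vertex:
  deg(1) = 2 (neighbors: 4, 5)
  deg(2) = 0 (neighbors: none)
  deg(3) = 1 (neighbors: 5)
  deg(4) = 2 (neighbors: 1, 5)
  deg(5) = 3 (neighbors: 1, 3, 4)

Step 2: Find maximum:
  max(2, 0, 1, 2, 3) = 3 (vertex 5)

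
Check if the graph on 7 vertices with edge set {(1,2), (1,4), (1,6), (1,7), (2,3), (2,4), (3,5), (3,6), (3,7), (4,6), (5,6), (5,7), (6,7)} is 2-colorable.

Step 1: Attempt 2-coloring using BFS:
  Start at vertex 1, assign color 0
  Color vertex 2 with color 1 (neighbor of 1)
  Color vertex 4 with color 1 (neighbor of 1)
  Color vertex 6 with color 1 (neighbor of 1)
  Color vertex 7 with color 1 (neighbor of 1)
  Color vertex 3 with color 0 (neighbor of 2)

Step 2: Conflict found! Vertices 2 and 4 are adjacent but have the same color.
This means the graph contains an odd cycle.

The graph is NOT bipartite.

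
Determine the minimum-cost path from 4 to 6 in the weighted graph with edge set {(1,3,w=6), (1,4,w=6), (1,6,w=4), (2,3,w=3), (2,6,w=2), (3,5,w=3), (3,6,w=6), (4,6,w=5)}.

Step 1: Build adjacency list with weights:
  1: 3(w=6), 4(w=6), 6(w=4)
  2: 3(w=3), 6(w=2)
  3: 1(w=6), 2(w=3), 5(w=3), 6(w=6)
  4: 1(w=6), 6(w=5)
  5: 3(w=3)
  6: 1(w=4), 2(w=2), 3(w=6), 4(w=5)

Step 2: Apply Dijkstra's algorithm from vertex 4:
  Visit vertex 4 (distance=0)
    Update dist[1] = 6
    Update dist[6] = 5
  Visit vertex 6 (distance=5)
    Update dist[2] = 7
    Update dist[3] = 11

Step 3: Shortest path: 4 -> 6
Total weight: 5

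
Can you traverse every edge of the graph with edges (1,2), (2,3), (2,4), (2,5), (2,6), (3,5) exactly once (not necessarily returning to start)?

Step 1: Find the degree of each vertex:
  deg(1) = 1
  deg(2) = 5
  deg(3) = 2
  deg(4) = 1
  deg(5) = 2
  deg(6) = 1

Step 2: Count vertices with odd degree:
  Odd-degree vertices: 1, 2, 4, 6 (4 total)

Step 3: Apply Euler's theorem:
  - Eulerian circuit exists iff graph is connected and all vertices have even degree
  - Eulerian path exists iff graph is connected and has 0 or 2 odd-degree vertices

Graph has 4 odd-degree vertices (need 0 or 2).
Neither Eulerian path nor Eulerian circuit exists.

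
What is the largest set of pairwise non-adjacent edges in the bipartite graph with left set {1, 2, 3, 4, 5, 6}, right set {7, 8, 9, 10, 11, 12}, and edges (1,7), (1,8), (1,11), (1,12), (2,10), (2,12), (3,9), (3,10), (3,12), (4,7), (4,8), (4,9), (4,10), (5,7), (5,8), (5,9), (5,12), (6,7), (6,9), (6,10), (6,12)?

Step 1: List the neighbors of each left vertex:
  1: 7, 8, 11, 12
  2: 10, 12
  3: 9, 10, 12
  4: 7, 8, 9, 10
  5: 7, 8, 9, 12
  6: 7, 9, 10, 12

Step 2: Greedily match left vertices, then look for augmenting paths:
  Match 1 -- 11
  Match 2 -- 10
  Match 3 -- 9
  Match 4 -- 8
  Match 5 -- 12
  Match 6 -- 7
  No augmenting path remains.

Step 3: Verify this is maximum:
  Matching size 6 = min(|L|, |R|) = min(6, 6), which is an upper bound, so this matching is maximum.

Maximum matching: {(1,11), (2,10), (3,9), (4,8), (5,12), (6,7)}
Size: 6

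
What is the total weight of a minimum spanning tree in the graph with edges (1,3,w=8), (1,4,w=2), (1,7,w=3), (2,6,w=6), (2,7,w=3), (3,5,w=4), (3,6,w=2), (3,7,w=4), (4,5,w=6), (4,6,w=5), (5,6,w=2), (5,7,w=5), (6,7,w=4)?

Apply Kruskal's algorithm (sort edges by weight, add if no cycle):

Sorted edges by weight:
  (1,4) w=2
  (3,6) w=2
  (5,6) w=2
  (1,7) w=3
  (2,7) w=3
  (3,5) w=4
  (3,7) w=4
  (6,7) w=4
  (4,6) w=5
  (5,7) w=5
  (2,6) w=6
  (4,5) w=6
  (1,3) w=8

Add edge (1,4) w=2 -- no cycle. Running total: 2
Add edge (3,6) w=2 -- no cycle. Running total: 4
Add edge (5,6) w=2 -- no cycle. Running total: 6
Add edge (1,7) w=3 -- no cycle. Running total: 9
Add edge (2,7) w=3 -- no cycle. Running total: 12
Skip edge (3,5) w=4 -- would create cycle
Add edge (3,7) w=4 -- no cycle. Running total: 16

MST edges: (1,4,w=2), (3,6,w=2), (5,6,w=2), (1,7,w=3), (2,7,w=3), (3,7,w=4)
Total MST weight: 2 + 2 + 2 + 3 + 3 + 4 = 16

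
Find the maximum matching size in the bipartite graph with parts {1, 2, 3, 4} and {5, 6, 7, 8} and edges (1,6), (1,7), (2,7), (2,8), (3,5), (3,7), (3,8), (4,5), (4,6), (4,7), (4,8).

Step 1: List the neighbors of each left vertex:
  1: 6, 7
  2: 7, 8
  3: 5, 7, 8
  4: 5, 6, 7, 8

Step 2: Greedily match left vertices, then look for augmenting paths:
  Match 1 -- 6
  Match 2 -- 7
  Match 3 -- 5
  Match 4 -- 8
  No augmenting path remains.

Step 3: Verify this is maximum:
  Matching size 4 = min(|L|, |R|) = min(4, 4), which is an upper bound, so this matching is maximum.

Maximum matching: {(1,6), (2,7), (3,5), (4,8)}
Size: 4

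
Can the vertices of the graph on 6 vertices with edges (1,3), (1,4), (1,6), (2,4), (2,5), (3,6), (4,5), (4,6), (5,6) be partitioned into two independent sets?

Step 1: Attempt 2-coloring using BFS:
  Start at vertex 1, assign color 0
  Color vertex 3 with color 1 (neighbor of 1)
  Color vertex 4 with color 1 (neighbor of 1)
  Color vertex 6 with color 1 (neighbor of 1)

Step 2: Conflict found! Vertices 3 and 6 are adjacent but have the same color.
This means the graph contains an odd cycle.

The graph is NOT bipartite.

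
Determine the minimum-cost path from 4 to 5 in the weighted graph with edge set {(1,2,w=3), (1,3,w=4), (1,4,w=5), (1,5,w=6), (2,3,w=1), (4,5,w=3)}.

Step 1: Build adjacency list with weights:
  1: 2(w=3), 3(w=4), 4(w=5), 5(w=6)
  2: 1(w=3), 3(w=1)
  3: 1(w=4), 2(w=1)
  4: 1(w=5), 5(w=3)
  5: 1(w=6), 4(w=3)

Step 2: Apply Dijkstra's algorithm from vertex 4:
  Visit vertex 4 (distance=0)
    Update dist[1] = 5
    Update dist[5] = 3
  Visit vertex 5 (distance=3)

Step 3: Shortest path: 4 -> 5
Total weight: 3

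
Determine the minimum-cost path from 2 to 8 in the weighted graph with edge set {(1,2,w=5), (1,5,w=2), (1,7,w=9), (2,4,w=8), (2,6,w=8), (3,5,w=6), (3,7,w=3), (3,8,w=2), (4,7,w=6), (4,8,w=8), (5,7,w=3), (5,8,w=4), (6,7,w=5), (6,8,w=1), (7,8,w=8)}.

Step 1: Build adjacency list with weights:
  1: 2(w=5), 5(w=2), 7(w=9)
  2: 1(w=5), 4(w=8), 6(w=8)
  3: 5(w=6), 7(w=3), 8(w=2)
  4: 2(w=8), 7(w=6), 8(w=8)
  5: 1(w=2), 3(w=6), 7(w=3), 8(w=4)
  6: 2(w=8), 7(w=5), 8(w=1)
  7: 1(w=9), 3(w=3), 4(w=6), 5(w=3), 6(w=5), 8(w=8)
  8: 3(w=2), 4(w=8), 5(w=4), 6(w=1), 7(w=8)

Step 2: Apply Dijkstra's algorithm from vertex 2:
  Visit vertex 2 (distance=0)
    Update dist[1] = 5
    Update dist[4] = 8
    Update dist[6] = 8
  Visit vertex 1 (distance=5)
    Update dist[5] = 7
    Update dist[7] = 14
  Visit vertex 5 (distance=7)
    Update dist[3] = 13
    Update dist[7] = 10
    Update dist[8] = 11
  Visit vertex 4 (distance=8)
  Visit vertex 6 (distance=8)
    Update dist[8] = 9
  Visit vertex 8 (distance=9)
    Update dist[3] = 11

Step 3: Shortest path: 2 -> 6 -> 8
Total weight: 8 + 1 = 9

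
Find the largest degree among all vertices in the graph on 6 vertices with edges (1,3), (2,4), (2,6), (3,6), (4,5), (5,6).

Step 1: Count edges incident to each vertex:
  deg(1) = 1 (neighbors: 3)
  deg(2) = 2 (neighbors: 4, 6)
  deg(3) = 2 (neighbors: 1, 6)
  deg(4) = 2 (neighbors: 2, 5)
  deg(5) = 2 (neighbors: 4, 6)
  deg(6) = 3 (neighbors: 2, 3, 5)

Step 2: Find maximum:
  max(1, 2, 2, 2, 2, 3) = 3 (vertex 6)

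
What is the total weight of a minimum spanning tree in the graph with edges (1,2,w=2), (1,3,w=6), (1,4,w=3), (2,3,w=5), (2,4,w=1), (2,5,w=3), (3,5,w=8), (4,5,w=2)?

Apply Kruskal's algorithm (sort edges by weight, add if no cycle):

Sorted edges by weight:
  (2,4) w=1
  (1,2) w=2
  (4,5) w=2
  (1,4) w=3
  (2,5) w=3
  (2,3) w=5
  (1,3) w=6
  (3,5) w=8

Add edge (2,4) w=1 -- no cycle. Running total: 1
Add edge (1,2) w=2 -- no cycle. Running total: 3
Add edge (4,5) w=2 -- no cycle. Running total: 5
Skip edge (1,4) w=3 -- would create cycle
Skip edge (2,5) w=3 -- would create cycle
Add edge (2,3) w=5 -- no cycle. Running total: 10

MST edges: (2,4,w=1), (1,2,w=2), (4,5,w=2), (2,3,w=5)
Total MST weight: 1 + 2 + 2 + 5 = 10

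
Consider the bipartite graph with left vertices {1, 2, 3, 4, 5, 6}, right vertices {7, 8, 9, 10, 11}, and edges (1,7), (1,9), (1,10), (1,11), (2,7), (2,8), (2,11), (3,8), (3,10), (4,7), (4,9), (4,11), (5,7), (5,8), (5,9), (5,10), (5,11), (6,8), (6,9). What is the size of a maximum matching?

Step 1: List the neighbors of each left vertex:
  1: 7, 9, 10, 11
  2: 7, 8, 11
  3: 8, 10
  4: 7, 9, 11
  5: 7, 8, 9, 10, 11
  6: 8, 9

Step 2: Greedily match left vertices, then look for augmenting paths:
  Match 1 -- 7
  Match 2 -- 8
  Match 3 -- 10
  Match 4 -- 9
  Match 5 -- 11
  No augmenting path remains.

Step 3: Verify this is maximum:
  Matching size 5 = min(|L|, |R|) = min(6, 5), which is an upper bound, so this matching is maximum.

Maximum matching: {(1,7), (2,8), (3,10), (4,9), (5,11)}
Size: 5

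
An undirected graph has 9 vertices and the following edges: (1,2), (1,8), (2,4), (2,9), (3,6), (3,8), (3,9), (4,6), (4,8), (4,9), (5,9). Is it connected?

Step 1: Build adjacency list from edges:
  1: 2, 8
  2: 1, 4, 9
  3: 6, 8, 9
  4: 2, 6, 8, 9
  5: 9
  6: 3, 4
  7: (none)
  8: 1, 3, 4
  9: 2, 3, 4, 5

Step 2: Run BFS/DFS from vertex 1:
  Visited: {1, 2, 8, 4, 9, 3, 6, 5}
  Reached 8 of 9 vertices

Step 3: Only 8 of 9 vertices reached. Graph is disconnected.
Connected components: {1, 2, 3, 4, 5, 6, 8, 9}, {7}
Answer: No, the graph is not connected (2 components).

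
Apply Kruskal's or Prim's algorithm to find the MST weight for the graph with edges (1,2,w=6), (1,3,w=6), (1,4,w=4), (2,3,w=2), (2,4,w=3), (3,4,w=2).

Apply Kruskal's algorithm (sort edges by weight, add if no cycle):

Sorted edges by weight:
  (2,3) w=2
  (3,4) w=2
  (2,4) w=3
  (1,4) w=4
  (1,3) w=6
  (1,2) w=6

Add edge (2,3) w=2 -- no cycle. Running total: 2
Add edge (3,4) w=2 -- no cycle. Running total: 4
Skip edge (2,4) w=3 -- would create cycle
Add edge (1,4) w=4 -- no cycle. Running total: 8

MST edges: (2,3,w=2), (3,4,w=2), (1,4,w=4)
Total MST weight: 2 + 2 + 4 = 8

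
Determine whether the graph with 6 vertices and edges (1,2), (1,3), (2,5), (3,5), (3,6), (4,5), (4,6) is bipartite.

Step 1: Attempt 2-coloring using BFS:
  Start at vertex 1, assign color 0
  Color vertex 2 with color 1 (neighbor of 1)
  Color vertex 3 with color 1 (neighbor of 1)
  Color vertex 5 with color 0 (neighbor of 2)
  Color vertex 6 with color 0 (neighbor of 3)
  Color vertex 4 with color 1 (neighbor of 5)

Step 2: 2-coloring succeeded. No conflicts found.
  Set A (color 0): {1, 5, 6}
  Set B (color 1): {2, 3, 4}

The graph is bipartite with partition {1, 5, 6}, {2, 3, 4}.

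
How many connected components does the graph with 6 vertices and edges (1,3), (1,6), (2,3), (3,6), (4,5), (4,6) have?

Step 1: Build adjacency list from edges:
  1: 3, 6
  2: 3
  3: 1, 2, 6
  4: 5, 6
  5: 4
  6: 1, 3, 4

Step 2: Run BFS/DFS from vertex 1:
  Visited: {1, 3, 6, 2, 4, 5}
  Reached 6 of 6 vertices

Step 3: All 6 vertices reached from vertex 1, so the graph is connected.
Number of connected components: 1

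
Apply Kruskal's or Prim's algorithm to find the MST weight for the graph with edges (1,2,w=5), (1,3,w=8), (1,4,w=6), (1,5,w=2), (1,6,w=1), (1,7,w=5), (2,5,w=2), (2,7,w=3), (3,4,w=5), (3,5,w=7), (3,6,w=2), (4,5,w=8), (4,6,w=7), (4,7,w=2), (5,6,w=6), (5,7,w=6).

Apply Kruskal's algorithm (sort edges by weight, add if no cycle):

Sorted edges by weight:
  (1,6) w=1
  (1,5) w=2
  (2,5) w=2
  (3,6) w=2
  (4,7) w=2
  (2,7) w=3
  (1,7) w=5
  (1,2) w=5
  (3,4) w=5
  (1,4) w=6
  (5,6) w=6
  (5,7) w=6
  (3,5) w=7
  (4,6) w=7
  (1,3) w=8
  (4,5) w=8

Add edge (1,6) w=1 -- no cycle. Running total: 1
Add edge (1,5) w=2 -- no cycle. Running total: 3
Add edge (2,5) w=2 -- no cycle. Running total: 5
Add edge (3,6) w=2 -- no cycle. Running total: 7
Add edge (4,7) w=2 -- no cycle. Running total: 9
Add edge (2,7) w=3 -- no cycle. Running total: 12

MST edges: (1,6,w=1), (1,5,w=2), (2,5,w=2), (3,6,w=2), (4,7,w=2), (2,7,w=3)
Total MST weight: 1 + 2 + 2 + 2 + 2 + 3 = 12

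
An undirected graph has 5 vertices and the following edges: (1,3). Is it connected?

Step 1: Build adjacency list from edges:
  1: 3
  2: (none)
  3: 1
  4: (none)
  5: (none)

Step 2: Run BFS/DFS from vertex 1:
  Visited: {1, 3}
  Reached 2 of 5 vertices

Step 3: Only 2 of 5 vertices reached. Graph is disconnected.
Connected components: {1, 3}, {2}, {4}, {5}
Answer: No, the graph is not connected (4 components).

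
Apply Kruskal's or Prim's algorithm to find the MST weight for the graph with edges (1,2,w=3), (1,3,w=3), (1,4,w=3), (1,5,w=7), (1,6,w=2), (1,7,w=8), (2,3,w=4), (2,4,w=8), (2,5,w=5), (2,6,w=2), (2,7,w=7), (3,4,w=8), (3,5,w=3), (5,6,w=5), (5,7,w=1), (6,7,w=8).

Apply Kruskal's algorithm (sort edges by weight, add if no cycle):

Sorted edges by weight:
  (5,7) w=1
  (1,6) w=2
  (2,6) w=2
  (1,4) w=3
  (1,2) w=3
  (1,3) w=3
  (3,5) w=3
  (2,3) w=4
  (2,5) w=5
  (5,6) w=5
  (1,5) w=7
  (2,7) w=7
  (1,7) w=8
  (2,4) w=8
  (3,4) w=8
  (6,7) w=8

Add edge (5,7) w=1 -- no cycle. Running total: 1
Add edge (1,6) w=2 -- no cycle. Running total: 3
Add edge (2,6) w=2 -- no cycle. Running total: 5
Add edge (1,4) w=3 -- no cycle. Running total: 8
Skip edge (1,2) w=3 -- would create cycle
Add edge (1,3) w=3 -- no cycle. Running total: 11
Add edge (3,5) w=3 -- no cycle. Running total: 14

MST edges: (5,7,w=1), (1,6,w=2), (2,6,w=2), (1,4,w=3), (1,3,w=3), (3,5,w=3)
Total MST weight: 1 + 2 + 2 + 3 + 3 + 3 = 14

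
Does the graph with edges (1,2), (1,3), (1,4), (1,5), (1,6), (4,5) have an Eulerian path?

Step 1: Find the degree of each vertex:
  deg(1) = 5
  deg(2) = 1
  deg(3) = 1
  deg(4) = 2
  deg(5) = 2
  deg(6) = 1

Step 2: Count vertices with odd degree:
  Odd-degree vertices: 1, 2, 3, 6 (4 total)

Step 3: Apply Euler's theorem:
  - Eulerian circuit exists iff graph is connected and all vertices have even degree
  - Eulerian path exists iff graph is connected and has 0 or 2 odd-degree vertices

Graph has 4 odd-degree vertices (need 0 or 2).
Neither Eulerian path nor Eulerian circuit exists.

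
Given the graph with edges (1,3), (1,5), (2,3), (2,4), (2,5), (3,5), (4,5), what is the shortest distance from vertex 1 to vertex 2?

Step 1: Build adjacency list:
  1: 3, 5
  2: 3, 4, 5
  3: 1, 2, 5
  4: 2, 5
  5: 1, 2, 3, 4

Step 2: BFS from vertex 1 to find shortest path to 2:
  vertex 3 reached at distance 1
  vertex 5 reached at distance 1
  vertex 2 reached at distance 2

Step 3: Shortest path: 1 -> 3 -> 2
Path length: 2 edges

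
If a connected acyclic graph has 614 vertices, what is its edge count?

A tree on n vertices always has exactly n - 1 edges.
For n = 614: edges = 614 - 1 = 613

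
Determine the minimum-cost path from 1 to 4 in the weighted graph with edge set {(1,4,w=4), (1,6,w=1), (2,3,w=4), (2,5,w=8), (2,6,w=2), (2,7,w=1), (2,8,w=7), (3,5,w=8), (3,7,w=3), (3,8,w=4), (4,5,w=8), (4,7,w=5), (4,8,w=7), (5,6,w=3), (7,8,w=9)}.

Step 1: Build adjacency list with weights:
  1: 4(w=4), 6(w=1)
  2: 3(w=4), 5(w=8), 6(w=2), 7(w=1), 8(w=7)
  3: 2(w=4), 5(w=8), 7(w=3), 8(w=4)
  4: 1(w=4), 5(w=8), 7(w=5), 8(w=7)
  5: 2(w=8), 3(w=8), 4(w=8), 6(w=3)
  6: 1(w=1), 2(w=2), 5(w=3)
  7: 2(w=1), 3(w=3), 4(w=5), 8(w=9)
  8: 2(w=7), 3(w=4), 4(w=7), 7(w=9)

Step 2: Apply Dijkstra's algorithm from vertex 1:
  Visit vertex 1 (distance=0)
    Update dist[4] = 4
    Update dist[6] = 1
  Visit vertex 6 (distance=1)
    Update dist[2] = 3
    Update dist[5] = 4
  Visit vertex 2 (distance=3)
    Update dist[3] = 7
    Update dist[7] = 4
    Update dist[8] = 10
  Visit vertex 4 (distance=4)

Step 3: Shortest path: 1 -> 4
Total weight: 4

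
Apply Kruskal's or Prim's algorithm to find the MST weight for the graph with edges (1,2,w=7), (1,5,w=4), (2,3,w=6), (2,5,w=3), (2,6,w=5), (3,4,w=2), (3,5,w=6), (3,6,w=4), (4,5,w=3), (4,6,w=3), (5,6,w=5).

Apply Kruskal's algorithm (sort edges by weight, add if no cycle):

Sorted edges by weight:
  (3,4) w=2
  (2,5) w=3
  (4,6) w=3
  (4,5) w=3
  (1,5) w=4
  (3,6) w=4
  (2,6) w=5
  (5,6) w=5
  (2,3) w=6
  (3,5) w=6
  (1,2) w=7

Add edge (3,4) w=2 -- no cycle. Running total: 2
Add edge (2,5) w=3 -- no cycle. Running total: 5
Add edge (4,6) w=3 -- no cycle. Running total: 8
Add edge (4,5) w=3 -- no cycle. Running total: 11
Add edge (1,5) w=4 -- no cycle. Running total: 15

MST edges: (3,4,w=2), (2,5,w=3), (4,6,w=3), (4,5,w=3), (1,5,w=4)
Total MST weight: 2 + 3 + 3 + 3 + 4 = 15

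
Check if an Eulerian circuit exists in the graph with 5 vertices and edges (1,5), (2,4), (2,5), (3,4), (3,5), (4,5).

Step 1: Find the degree of each vertex:
  deg(1) = 1
  deg(2) = 2
  deg(3) = 2
  deg(4) = 3
  deg(5) = 4

Step 2: Count vertices with odd degree:
  Odd-degree vertices: 1, 4 (2 total)

Step 3: Apply Euler's theorem:
  - Eulerian circuit exists iff graph is connected and all vertices have even degree
  - Eulerian path exists iff graph is connected and has 0 or 2 odd-degree vertices

Graph is connected with exactly 2 odd-degree vertices (1, 4).
Eulerian path exists (starting and ending at the odd-degree vertices), but no Eulerian circuit.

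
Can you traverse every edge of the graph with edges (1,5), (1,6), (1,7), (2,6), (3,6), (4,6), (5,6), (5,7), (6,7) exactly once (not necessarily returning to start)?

Step 1: Find the degree of each vertex:
  deg(1) = 3
  deg(2) = 1
  deg(3) = 1
  deg(4) = 1
  deg(5) = 3
  deg(6) = 6
  deg(7) = 3

Step 2: Count vertices with odd degree:
  Odd-degree vertices: 1, 2, 3, 4, 5, 7 (6 total)

Step 3: Apply Euler's theorem:
  - Eulerian circuit exists iff graph is connected and all vertices have even degree
  - Eulerian path exists iff graph is connected and has 0 or 2 odd-degree vertices

Graph has 6 odd-degree vertices (need 0 or 2).
Neither Eulerian path nor Eulerian circuit exists.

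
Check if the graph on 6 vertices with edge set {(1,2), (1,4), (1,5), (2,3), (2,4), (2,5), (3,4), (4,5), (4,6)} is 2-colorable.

Step 1: Attempt 2-coloring using BFS:
  Start at vertex 1, assign color 0
  Color vertex 2 with color 1 (neighbor of 1)
  Color vertex 4 with color 1 (neighbor of 1)
  Color vertex 5 with color 1 (neighbor of 1)
  Color vertex 3 with color 0 (neighbor of 2)

Step 2: Conflict found! Vertices 2 and 4 are adjacent but have the same color.
This means the graph contains an odd cycle.

The graph is NOT bipartite.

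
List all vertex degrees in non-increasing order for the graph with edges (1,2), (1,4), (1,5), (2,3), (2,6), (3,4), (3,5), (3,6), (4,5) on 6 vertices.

Step 1: Count edges incident to each vertex:
  deg(1) = 3 (neighbors: 2, 4, 5)
  deg(2) = 3 (neighbors: 1, 3, 6)
  deg(3) = 4 (neighbors: 2, 4, 5, 6)
  deg(4) = 3 (neighbors: 1, 3, 5)
  deg(5) = 3 (neighbors: 1, 3, 4)
  deg(6) = 2 (neighbors: 2, 3)

Step 2: Sort degrees in non-increasing order:
  Degrees: [3, 3, 4, 3, 3, 2] -> sorted: [4, 3, 3, 3, 3, 2]

Degree sequence: [4, 3, 3, 3, 3, 2]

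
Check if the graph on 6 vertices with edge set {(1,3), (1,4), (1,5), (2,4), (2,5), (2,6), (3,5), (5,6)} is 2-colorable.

Step 1: Attempt 2-coloring using BFS:
  Start at vertex 1, assign color 0
  Color vertex 3 with color 1 (neighbor of 1)
  Color vertex 4 with color 1 (neighbor of 1)
  Color vertex 5 with color 1 (neighbor of 1)

Step 2: Conflict found! Vertices 3 and 5 are adjacent but have the same color.
This means the graph contains an odd cycle.

The graph is NOT bipartite.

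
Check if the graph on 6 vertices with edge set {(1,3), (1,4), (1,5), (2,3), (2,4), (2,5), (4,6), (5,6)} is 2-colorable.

Step 1: Attempt 2-coloring using BFS:
  Start at vertex 1, assign color 0
  Color vertex 3 with color 1 (neighbor of 1)
  Color vertex 4 with color 1 (neighbor of 1)
  Color vertex 5 with color 1 (neighbor of 1)
  Color vertex 2 with color 0 (neighbor of 3)
  Color vertex 6 with color 0 (neighbor of 4)

Step 2: 2-coloring succeeded. No conflicts found.
  Set A (color 0): {1, 2, 6}
  Set B (color 1): {3, 4, 5}

The graph is bipartite with partition {1, 2, 6}, {3, 4, 5}.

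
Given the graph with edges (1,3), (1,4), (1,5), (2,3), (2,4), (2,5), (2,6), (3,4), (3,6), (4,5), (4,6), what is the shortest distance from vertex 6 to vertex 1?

Step 1: Build adjacency list:
  1: 3, 4, 5
  2: 3, 4, 5, 6
  3: 1, 2, 4, 6
  4: 1, 2, 3, 5, 6
  5: 1, 2, 4
  6: 2, 3, 4

Step 2: BFS from vertex 6 to find shortest path to 1:
  vertex 2 reached at distance 1
  vertex 3 reached at distance 1
  vertex 4 reached at distance 1
  vertex 5 reached at distance 2
  vertex 1 reached at distance 2

Step 3: Shortest path: 6 -> 4 -> 1
Path length: 2 edges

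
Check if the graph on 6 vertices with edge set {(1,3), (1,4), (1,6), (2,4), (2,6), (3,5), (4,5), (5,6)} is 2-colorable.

Step 1: Attempt 2-coloring using BFS:
  Start at vertex 1, assign color 0
  Color vertex 3 with color 1 (neighbor of 1)
  Color vertex 4 with color 1 (neighbor of 1)
  Color vertex 6 with color 1 (neighbor of 1)
  Color vertex 5 with color 0 (neighbor of 3)
  Color vertex 2 with color 0 (neighbor of 4)

Step 2: 2-coloring succeeded. No conflicts found.
  Set A (color 0): {1, 2, 5}
  Set B (color 1): {3, 4, 6}

The graph is bipartite with partition {1, 2, 5}, {3, 4, 6}.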